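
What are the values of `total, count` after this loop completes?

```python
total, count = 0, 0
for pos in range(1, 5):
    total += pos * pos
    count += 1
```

Let's trace through this code step by step.

Initialize: total = 0
Initialize: count = 0
Entering loop: for pos in range(1, 5):
After iteration 1: pos = 1, total = 1, count = 1
After iteration 2: pos = 2, total = 5, count = 2
After iteration 3: pos = 3, total = 14, count = 3
After iteration 4: pos = 4, total = 30, count = 4
Loop ends.

Final answer: 30, 4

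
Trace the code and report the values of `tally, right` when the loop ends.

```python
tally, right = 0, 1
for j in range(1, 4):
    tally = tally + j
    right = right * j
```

Let's trace through this code step by step.

Initialize: tally = 0
Initialize: right = 1
Entering loop: for j in range(1, 4):
After iteration 1: j = 1, tally = 1, right = 1
After iteration 2: j = 2, tally = 3, right = 2
After iteration 3: j = 3, tally = 6, right = 6
Loop ends.

Final answer: 6, 6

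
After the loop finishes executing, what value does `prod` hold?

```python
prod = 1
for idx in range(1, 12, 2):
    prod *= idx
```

Let's trace through this code step by step.

Initialize: prod = 1
Entering loop: for idx in range(1, 12, 2):
After iteration 1: idx = 1, prod = 1
After iteration 2: idx = 3, prod = 3
After iteration 3: idx = 5, prod = 15
After iteration 4: idx = 7, prod = 105
After iteration 5: idx = 9, prod = 945
After iteration 6: idx = 11, prod = 10395
Loop ends.

Final answer: 10395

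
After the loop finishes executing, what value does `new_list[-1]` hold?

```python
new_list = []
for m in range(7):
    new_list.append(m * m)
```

Let's trace through this code step by step.

Initialize: new_list = []
Entering loop: for m in range(7):
After iteration 1: m = 0, new_list = [0]
After iteration 2: m = 1, new_list = [0, 1]
After iteration 3: m = 2, new_list = [0, 1, 4]
After iteration 4: m = 3, new_list = [0, 1, 4, 9]
After iteration 5: m = 4, new_list = [0, 1, 4, 9, 16]
After iteration 6: m = 5, new_list = [0, 1, 4, 9, 16, 25]
After iteration 7: m = 6, new_list = [0, 1, 4, 9, 16, 25, 36]
Loop ends.
new_list[-1] = 36

Final answer: 36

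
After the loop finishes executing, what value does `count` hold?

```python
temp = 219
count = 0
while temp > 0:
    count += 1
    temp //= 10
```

Let's trace through this code step by step.

Initialize: temp = 219
Initialize: count = 0
Entering loop: while temp > 0:
After iteration 1: temp = 21, count = 1
After iteration 2: temp = 2, count = 2
After iteration 3: temp = 0, count = 3
Loop ends.

Final answer: 3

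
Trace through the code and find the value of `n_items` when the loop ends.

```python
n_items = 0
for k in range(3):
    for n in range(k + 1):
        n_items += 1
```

Let's trace through this code step by step.

Initialize: n_items = 0
Entering loop: for k in range(3):
After iteration 1: k = 0, n_items = 1, n = 0
After iteration 2: k = 1, n_items = 3, n = 1
After iteration 3: k = 2, n_items = 6, n = 2
Loop ends.

Final answer: 6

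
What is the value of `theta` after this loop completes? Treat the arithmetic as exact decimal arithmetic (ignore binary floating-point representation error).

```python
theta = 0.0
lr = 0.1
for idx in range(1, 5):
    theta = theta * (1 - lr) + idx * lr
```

Let's trace through this code step by step.

Initialize: theta = 0.0
Initialize: lr = 0.1
Entering loop: for idx in range(1, 5):
After iteration 1: idx = 1, theta = 0.1
After iteration 2: idx = 2, theta = 0.29
After iteration 3: idx = 3, theta = 0.561
After iteration 4: idx = 4, theta = 0.9049
Loop ends.

Final answer: 0.9049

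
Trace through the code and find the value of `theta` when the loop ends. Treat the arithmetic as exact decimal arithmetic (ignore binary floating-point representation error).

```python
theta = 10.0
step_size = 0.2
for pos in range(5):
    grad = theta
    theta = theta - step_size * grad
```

Let's trace through this code step by step.

Initialize: theta = 10.0
Initialize: step_size = 0.2
Entering loop: for pos in range(5):
After iteration 1: pos = 0, theta = 8.0, grad = 10.0
After iteration 2: pos = 1, theta = 6.4, grad = 8.0
After iteration 3: pos = 2, theta = 5.12, grad = 6.4
After iteration 4: pos = 3, theta = 4.096, grad = 5.12
After iteration 5: pos = 4, theta = 3.2768, grad = 4.096
Loop ends.

Final answer: 3.2768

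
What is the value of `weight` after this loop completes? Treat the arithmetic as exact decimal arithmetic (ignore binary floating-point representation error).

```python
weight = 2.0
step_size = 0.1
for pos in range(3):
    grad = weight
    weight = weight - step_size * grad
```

Let's trace through this code step by step.

Initialize: weight = 2.0
Initialize: step_size = 0.1
Entering loop: for pos in range(3):
After iteration 1: pos = 0, weight = 1.8, grad = 2.0
After iteration 2: pos = 1, weight = 1.62, grad = 1.8
After iteration 3: pos = 2, weight = 1.458, grad = 1.62
Loop ends.

Final answer: 1.458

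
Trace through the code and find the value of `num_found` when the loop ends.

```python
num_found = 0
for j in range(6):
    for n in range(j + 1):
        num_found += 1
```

Let's trace through this code step by step.

Initialize: num_found = 0
Entering loop: for j in range(6):
After iteration 1: j = 0, num_found = 1, n = 0
After iteration 2: j = 1, num_found = 3, n = 1
After iteration 3: j = 2, num_found = 6, n = 2
After iteration 4: j = 3, num_found = 10, n = 3
After iteration 5: j = 4, num_found = 15, n = 4
After iteration 6: j = 5, num_found = 21, n = 5
Loop ends.

Final answer: 21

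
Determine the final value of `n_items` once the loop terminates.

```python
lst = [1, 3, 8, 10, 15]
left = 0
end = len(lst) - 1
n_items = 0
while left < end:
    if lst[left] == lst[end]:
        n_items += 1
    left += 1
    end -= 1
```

Let's trace through this code step by step.

Initialize: lst = [1, 3, 8, 10, 15]
Initialize: left = 0
Initialize: end = 4
Initialize: n_items = 0
Entering loop: while left < end:
After iteration 1: left = 1, end = 3, n_items = 0
After iteration 2: left = 2, end = 2, n_items = 0
Loop ends.

Final answer: 0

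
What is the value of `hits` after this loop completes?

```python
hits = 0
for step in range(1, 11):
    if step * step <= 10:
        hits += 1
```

Let's trace through this code step by step.

Initialize: hits = 0
Entering loop: for step in range(1, 11):
After iteration 1: step = 1, hits = 1
After iteration 2: step = 2, hits = 2
After iteration 3: step = 3, hits = 3
After iteration 4: step = 4, hits = 3
After iteration 5: step = 5, hits = 3
After iteration 6: step = 6, hits = 3
After iteration 7: step = 7, hits = 3
After iteration 8: step = 8, hits = 3
After iteration 9: step = 9, hits = 3
After iteration 10: step = 10, hits = 3
Loop ends.

Final answer: 3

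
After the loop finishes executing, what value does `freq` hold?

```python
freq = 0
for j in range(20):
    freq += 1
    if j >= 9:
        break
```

Let's trace through this code step by step.

Initialize: freq = 0
Entering loop: for j in range(20):
After iteration 1: j = 0, freq = 1
After iteration 2: j = 1, freq = 2
After iteration 3: j = 2, freq = 3
After iteration 4: j = 3, freq = 4
After iteration 5: j = 4, freq = 5
After iteration 6: j = 5, freq = 6
After iteration 7: j = 6, freq = 7
After iteration 8: j = 7, freq = 8
After iteration 9: j = 8, freq = 9
After iteration 10: j = 9, freq = 10
Loop ends.

Final answer: 10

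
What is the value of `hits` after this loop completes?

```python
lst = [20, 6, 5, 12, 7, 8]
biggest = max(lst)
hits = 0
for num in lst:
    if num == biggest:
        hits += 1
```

Let's trace through this code step by step.

Initialize: lst = [20, 6, 5, 12, 7, 8]
Initialize: biggest = 20
Initialize: hits = 0
Entering loop: for num in lst:
After iteration 1: num = 20, hits = 1
After iteration 2: num = 6, hits = 1
After iteration 3: num = 5, hits = 1
After iteration 4: num = 12, hits = 1
After iteration 5: num = 7, hits = 1
After iteration 6: num = 8, hits = 1
Loop ends.

Final answer: 1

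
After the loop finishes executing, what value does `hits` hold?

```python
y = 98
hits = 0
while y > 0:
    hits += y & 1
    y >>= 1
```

Let's trace through this code step by step.

Initialize: y = 98
Initialize: hits = 0
Entering loop: while y > 0:
After iteration 1: y = 49, hits = 0
After iteration 2: y = 24, hits = 1
After iteration 3: y = 12, hits = 1
After iteration 4: y = 6, hits = 1
After iteration 5: y = 3, hits = 1
After iteration 6: y = 1, hits = 2
After iteration 7: y = 0, hits = 3
Loop ends.

Final answer: 3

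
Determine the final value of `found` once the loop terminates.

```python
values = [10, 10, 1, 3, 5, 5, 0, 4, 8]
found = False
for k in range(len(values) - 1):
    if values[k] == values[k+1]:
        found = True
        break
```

Let's trace through this code step by step.

Initialize: values = [10, 10, 1, 3, 5, 5, 0, 4, 8]
Initialize: found = False
Entering loop: for k in range(len(values) - 1):
After iteration 1: k = 0, found = True
Loop ends.

Final answer: True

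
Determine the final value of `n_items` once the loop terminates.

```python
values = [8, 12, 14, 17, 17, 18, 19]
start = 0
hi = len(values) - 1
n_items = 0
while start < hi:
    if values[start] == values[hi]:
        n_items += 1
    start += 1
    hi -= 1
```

Let's trace through this code step by step.

Initialize: values = [8, 12, 14, 17, 17, 18, 19]
Initialize: start = 0
Initialize: hi = 6
Initialize: n_items = 0
Entering loop: while start < hi:
After iteration 1: start = 1, hi = 5, n_items = 0
After iteration 2: start = 2, hi = 4, n_items = 0
After iteration 3: start = 3, hi = 3, n_items = 0
Loop ends.

Final answer: 0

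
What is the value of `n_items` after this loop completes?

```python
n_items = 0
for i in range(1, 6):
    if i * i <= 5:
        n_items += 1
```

Let's trace through this code step by step.

Initialize: n_items = 0
Entering loop: for i in range(1, 6):
After iteration 1: i = 1, n_items = 1
After iteration 2: i = 2, n_items = 2
After iteration 3: i = 3, n_items = 2
After iteration 4: i = 4, n_items = 2
After iteration 5: i = 5, n_items = 2
Loop ends.

Final answer: 2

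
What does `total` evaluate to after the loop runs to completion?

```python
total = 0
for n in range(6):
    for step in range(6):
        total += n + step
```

Let's trace through this code step by step.

Initialize: total = 0
Entering loop: for n in range(6):
After iteration 1: n = 0, total = 15
After iteration 2: n = 1, total = 36
After iteration 3: n = 2, total = 63
After iteration 4: n = 3, total = 96
After iteration 5: n = 4, total = 135
After iteration 6: n = 5, total = 180
Loop ends.

Final answer: 180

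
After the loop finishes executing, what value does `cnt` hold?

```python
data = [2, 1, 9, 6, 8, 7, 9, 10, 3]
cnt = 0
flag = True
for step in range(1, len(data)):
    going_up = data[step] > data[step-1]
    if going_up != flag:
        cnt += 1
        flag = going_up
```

Let's trace through this code step by step.

Initialize: data = [2, 1, 9, 6, 8, 7, 9, 10, 3]
Initialize: cnt = 0
Initialize: flag = True
Entering loop: for step in range(1, len(data)):
After iteration 1: step = 1, cnt = 1, flag = False, going_up = False
After iteration 2: step = 2, cnt = 2, flag = True, going_up = True
After iteration 3: step = 3, cnt = 3, flag = False, going_up = False
After iteration 4: step = 4, cnt = 4, flag = True, going_up = True
After iteration 5: step = 5, cnt = 5, flag = False, going_up = False
After iteration 6: step = 6, cnt = 6, flag = True, going_up = True
After iteration 7: step = 7, cnt = 6, flag = True, going_up = True
After iteration 8: step = 8, cnt = 7, flag = False, going_up = False
Loop ends.

Final answer: 7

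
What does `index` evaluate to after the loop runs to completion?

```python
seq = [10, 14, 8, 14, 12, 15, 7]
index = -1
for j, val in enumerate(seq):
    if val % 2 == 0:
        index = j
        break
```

Let's trace through this code step by step.

Initialize: seq = [10, 14, 8, 14, 12, 15, 7]
Initialize: index = -1
Entering loop: for j, val in enumerate(seq):
After iteration 1: j = 0, val = 10, index = 0
Loop ends.

Final answer: 0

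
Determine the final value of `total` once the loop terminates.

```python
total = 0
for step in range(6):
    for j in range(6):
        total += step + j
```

Let's trace through this code step by step.

Initialize: total = 0
Entering loop: for step in range(6):
After iteration 1: step = 0, total = 15
After iteration 2: step = 1, total = 36
After iteration 3: step = 2, total = 63
After iteration 4: step = 3, total = 96
After iteration 5: step = 4, total = 135
After iteration 6: step = 5, total = 180
Loop ends.

Final answer: 180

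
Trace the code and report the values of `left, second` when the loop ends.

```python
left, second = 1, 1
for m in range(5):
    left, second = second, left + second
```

Let's trace through this code step by step.

Initialize: left = 1
Initialize: second = 1
Entering loop: for m in range(5):
After iteration 1: m = 0, left = 1, second = 2
After iteration 2: m = 1, left = 2, second = 3
After iteration 3: m = 2, left = 3, second = 5
After iteration 4: m = 3, left = 5, second = 8
After iteration 5: m = 4, left = 8, second = 13
Loop ends.

Final answer: 8, 13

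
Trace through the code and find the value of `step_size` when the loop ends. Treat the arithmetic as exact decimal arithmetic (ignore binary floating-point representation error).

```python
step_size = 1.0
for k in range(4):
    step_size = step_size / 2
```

Let's trace through this code step by step.

Initialize: step_size = 1.0
Entering loop: for k in range(4):
After iteration 1: k = 0, step_size = 0.5
After iteration 2: k = 1, step_size = 0.25
After iteration 3: k = 2, step_size = 0.125
After iteration 4: k = 3, step_size = 0.0625
Loop ends.

Final answer: 0.0625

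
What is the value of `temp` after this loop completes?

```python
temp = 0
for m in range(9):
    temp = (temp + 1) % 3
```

Let's trace through this code step by step.

Initialize: temp = 0
Entering loop: for m in range(9):
After iteration 1: m = 0, temp = 1
After iteration 2: m = 1, temp = 2
After iteration 3: m = 2, temp = 0
After iteration 4: m = 3, temp = 1
After iteration 5: m = 4, temp = 2
After iteration 6: m = 5, temp = 0
After iteration 7: m = 6, temp = 1
After iteration 8: m = 7, temp = 2
After iteration 9: m = 8, temp = 0
Loop ends.

Final answer: 0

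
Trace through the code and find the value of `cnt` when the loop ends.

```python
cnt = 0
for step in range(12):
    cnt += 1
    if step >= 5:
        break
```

Let's trace through this code step by step.

Initialize: cnt = 0
Entering loop: for step in range(12):
After iteration 1: step = 0, cnt = 1
After iteration 2: step = 1, cnt = 2
After iteration 3: step = 2, cnt = 3
After iteration 4: step = 3, cnt = 4
After iteration 5: step = 4, cnt = 5
After iteration 6: step = 5, cnt = 6
Loop ends.

Final answer: 6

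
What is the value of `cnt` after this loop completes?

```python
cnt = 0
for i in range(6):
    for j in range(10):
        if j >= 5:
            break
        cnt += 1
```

Let's trace through this code step by step.

Initialize: cnt = 0
Entering loop: for i in range(6):
After iteration 1: i = 0, cnt = 5
After iteration 2: i = 1, cnt = 10
After iteration 3: i = 2, cnt = 15
After iteration 4: i = 3, cnt = 20
After iteration 5: i = 4, cnt = 25
After iteration 6: i = 5, cnt = 30
Loop ends.

Final answer: 30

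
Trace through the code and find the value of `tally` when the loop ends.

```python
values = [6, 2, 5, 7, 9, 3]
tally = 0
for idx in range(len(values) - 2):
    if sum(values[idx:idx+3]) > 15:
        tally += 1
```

Let's trace through this code step by step.

Initialize: values = [6, 2, 5, 7, 9, 3]
Initialize: tally = 0
Entering loop: for idx in range(len(values) - 2):
After iteration 1: idx = 0, tally = 0
After iteration 2: idx = 1, tally = 0
After iteration 3: idx = 2, tally = 1
After iteration 4: idx = 3, tally = 2
Loop ends.

Final answer: 2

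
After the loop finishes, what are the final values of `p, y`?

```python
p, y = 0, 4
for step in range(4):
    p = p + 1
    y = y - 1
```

Let's trace through this code step by step.

Initialize: p = 0
Initialize: y = 4
Entering loop: for step in range(4):
After iteration 1: step = 0, p = 1, y = 3
After iteration 2: step = 1, p = 2, y = 2
After iteration 3: step = 2, p = 3, y = 1
After iteration 4: step = 3, p = 4, y = 0
Loop ends.

Final answer: 4, 0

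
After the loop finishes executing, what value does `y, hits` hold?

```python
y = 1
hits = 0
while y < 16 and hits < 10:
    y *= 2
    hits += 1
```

Let's trace through this code step by step.

Initialize: y = 1
Initialize: hits = 0
Entering loop: while y < 16 and hits < 10:
After iteration 1: y = 2, hits = 1
After iteration 2: y = 4, hits = 2
After iteration 3: y = 8, hits = 3
After iteration 4: y = 16, hits = 4
Loop ends.

Final answer: 16, 4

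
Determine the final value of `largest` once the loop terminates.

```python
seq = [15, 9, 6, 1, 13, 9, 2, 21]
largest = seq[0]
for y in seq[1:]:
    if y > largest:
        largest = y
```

Let's trace through this code step by step.

Initialize: seq = [15, 9, 6, 1, 13, 9, 2, 21]
Initialize: largest = 15
Entering loop: for y in seq[1:]:
After iteration 1: y = 9, largest = 15
After iteration 2: y = 6, largest = 15
After iteration 3: y = 1, largest = 15
After iteration 4: y = 13, largest = 15
After iteration 5: y = 9, largest = 15
After iteration 6: y = 2, largest = 15
After iteration 7: y = 21, largest = 21
Loop ends.

Final answer: 21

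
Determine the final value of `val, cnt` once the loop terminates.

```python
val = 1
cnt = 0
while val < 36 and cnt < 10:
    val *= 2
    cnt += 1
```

Let's trace through this code step by step.

Initialize: val = 1
Initialize: cnt = 0
Entering loop: while val < 36 and cnt < 10:
After iteration 1: val = 2, cnt = 1
After iteration 2: val = 4, cnt = 2
After iteration 3: val = 8, cnt = 3
After iteration 4: val = 16, cnt = 4
After iteration 5: val = 32, cnt = 5
After iteration 6: val = 64, cnt = 6
Loop ends.

Final answer: 64, 6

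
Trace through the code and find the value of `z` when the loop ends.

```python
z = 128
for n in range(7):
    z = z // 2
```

Let's trace through this code step by step.

Initialize: z = 128
Entering loop: for n in range(7):
After iteration 1: n = 0, z = 64
After iteration 2: n = 1, z = 32
After iteration 3: n = 2, z = 16
After iteration 4: n = 3, z = 8
After iteration 5: n = 4, z = 4
After iteration 6: n = 5, z = 2
After iteration 7: n = 6, z = 1
Loop ends.

Final answer: 1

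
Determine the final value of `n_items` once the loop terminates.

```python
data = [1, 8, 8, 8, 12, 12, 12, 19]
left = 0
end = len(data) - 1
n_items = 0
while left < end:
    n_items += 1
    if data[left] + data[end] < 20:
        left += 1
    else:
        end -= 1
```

Let's trace through this code step by step.

Initialize: data = [1, 8, 8, 8, 12, 12, 12, 19]
Initialize: left = 0
Initialize: end = 7
Initialize: n_items = 0
Entering loop: while left < end:
After iteration 1: left = 0, end = 6, n_items = 1
After iteration 2: left = 1, end = 6, n_items = 2
After iteration 3: left = 1, end = 5, n_items = 3
After iteration 4: left = 1, end = 4, n_items = 4
After iteration 5: left = 1, end = 3, n_items = 5
After iteration 6: left = 2, end = 3, n_items = 6
After iteration 7: left = 3, end = 3, n_items = 7
Loop ends.

Final answer: 7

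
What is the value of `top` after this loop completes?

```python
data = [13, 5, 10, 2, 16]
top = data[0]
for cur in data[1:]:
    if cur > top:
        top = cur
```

Let's trace through this code step by step.

Initialize: data = [13, 5, 10, 2, 16]
Initialize: top = 13
Entering loop: for cur in data[1:]:
After iteration 1: cur = 5, top = 13
After iteration 2: cur = 10, top = 13
After iteration 3: cur = 2, top = 13
After iteration 4: cur = 16, top = 16
Loop ends.

Final answer: 16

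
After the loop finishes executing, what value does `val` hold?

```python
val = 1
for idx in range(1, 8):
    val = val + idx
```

Let's trace through this code step by step.

Initialize: val = 1
Entering loop: for idx in range(1, 8):
After iteration 1: idx = 1, val = 2
After iteration 2: idx = 2, val = 4
After iteration 3: idx = 3, val = 7
After iteration 4: idx = 4, val = 11
After iteration 5: idx = 5, val = 16
After iteration 6: idx = 6, val = 22
After iteration 7: idx = 7, val = 29
Loop ends.

Final answer: 29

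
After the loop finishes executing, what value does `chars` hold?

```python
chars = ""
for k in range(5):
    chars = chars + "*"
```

Let's trace through this code step by step.

Initialize: chars = ''
Entering loop: for k in range(5):
After iteration 1: k = 0, chars = '*'
After iteration 2: k = 1, chars = '**'
After iteration 3: k = 2, chars = '***'
After iteration 4: k = 3, chars = '****'
After iteration 5: k = 4, chars = '*****'
Loop ends.

Final answer: '*****'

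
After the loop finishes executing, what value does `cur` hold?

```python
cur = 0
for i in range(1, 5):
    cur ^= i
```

Let's trace through this code step by step.

Initialize: cur = 0
Entering loop: for i in range(1, 5):
After iteration 1: i = 1, cur = 1
After iteration 2: i = 2, cur = 3
After iteration 3: i = 3, cur = 0
After iteration 4: i = 4, cur = 4
Loop ends.

Final answer: 4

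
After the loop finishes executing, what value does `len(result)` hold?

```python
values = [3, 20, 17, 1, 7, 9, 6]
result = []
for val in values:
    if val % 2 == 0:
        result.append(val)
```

Let's trace through this code step by step.

Initialize: values = [3, 20, 17, 1, 7, 9, 6]
Initialize: result = []
Entering loop: for val in values:
After iteration 1: val = 3, result = []
After iteration 2: val = 20, result = [20]
After iteration 3: val = 17, result = [20]
After iteration 4: val = 1, result = [20]
After iteration 5: val = 7, result = [20]
After iteration 6: val = 9, result = [20]
After iteration 7: val = 6, result = [20, 6]
Loop ends.
len(result) = 2

Final answer: 2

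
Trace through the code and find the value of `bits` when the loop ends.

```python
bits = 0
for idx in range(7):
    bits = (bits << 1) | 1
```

Let's trace through this code step by step.

Initialize: bits = 0
Entering loop: for idx in range(7):
After iteration 1: idx = 0, bits = 1
After iteration 2: idx = 1, bits = 3
After iteration 3: idx = 2, bits = 7
After iteration 4: idx = 3, bits = 15
After iteration 5: idx = 4, bits = 31
After iteration 6: idx = 5, bits = 63
After iteration 7: idx = 6, bits = 127
Loop ends.

Final answer: 127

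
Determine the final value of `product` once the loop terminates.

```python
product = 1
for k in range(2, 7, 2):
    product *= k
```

Let's trace through this code step by step.

Initialize: product = 1
Entering loop: for k in range(2, 7, 2):
After iteration 1: k = 2, product = 2
After iteration 2: k = 4, product = 8
After iteration 3: k = 6, product = 48
Loop ends.

Final answer: 48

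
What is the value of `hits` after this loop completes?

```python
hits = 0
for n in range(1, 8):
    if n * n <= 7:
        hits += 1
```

Let's trace through this code step by step.

Initialize: hits = 0
Entering loop: for n in range(1, 8):
After iteration 1: n = 1, hits = 1
After iteration 2: n = 2, hits = 2
After iteration 3: n = 3, hits = 2
After iteration 4: n = 4, hits = 2
After iteration 5: n = 5, hits = 2
After iteration 6: n = 6, hits = 2
After iteration 7: n = 7, hits = 2
Loop ends.

Final answer: 2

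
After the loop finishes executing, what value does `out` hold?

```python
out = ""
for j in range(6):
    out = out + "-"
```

Let's trace through this code step by step.

Initialize: out = ''
Entering loop: for j in range(6):
After iteration 1: j = 0, out = '-'
After iteration 2: j = 1, out = '--'
After iteration 3: j = 2, out = '---'
After iteration 4: j = 3, out = '----'
After iteration 5: j = 4, out = '-----'
After iteration 6: j = 5, out = '------'
Loop ends.

Final answer: '------'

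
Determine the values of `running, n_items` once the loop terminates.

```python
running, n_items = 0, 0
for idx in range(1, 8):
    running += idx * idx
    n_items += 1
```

Let's trace through this code step by step.

Initialize: running = 0
Initialize: n_items = 0
Entering loop: for idx in range(1, 8):
After iteration 1: idx = 1, running = 1, n_items = 1
After iteration 2: idx = 2, running = 5, n_items = 2
After iteration 3: idx = 3, running = 14, n_items = 3
After iteration 4: idx = 4, running = 30, n_items = 4
After iteration 5: idx = 5, running = 55, n_items = 5
After iteration 6: idx = 6, running = 91, n_items = 6
After iteration 7: idx = 7, running = 140, n_items = 7
Loop ends.

Final answer: 140, 7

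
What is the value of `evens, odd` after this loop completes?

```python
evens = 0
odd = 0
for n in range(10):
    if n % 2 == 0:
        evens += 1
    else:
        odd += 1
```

Let's trace through this code step by step.

Initialize: evens = 0
Initialize: odd = 0
Entering loop: for n in range(10):
After iteration 1: n = 0, evens = 1, odd = 0
After iteration 2: n = 1, evens = 1, odd = 1
After iteration 3: n = 2, evens = 2, odd = 1
After iteration 4: n = 3, evens = 2, odd = 2
After iteration 5: n = 4, evens = 3, odd = 2
After iteration 6: n = 5, evens = 3, odd = 3
After iteration 7: n = 6, evens = 4, odd = 3
After iteration 8: n = 7, evens = 4, odd = 4
After iteration 9: n = 8, evens = 5, odd = 4
After iteration 10: n = 9, evens = 5, odd = 5
Loop ends.

Final answer: 5, 5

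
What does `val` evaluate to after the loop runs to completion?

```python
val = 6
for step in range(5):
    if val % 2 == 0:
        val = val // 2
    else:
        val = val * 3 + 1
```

Let's trace through this code step by step.

Initialize: val = 6
Entering loop: for step in range(5):
After iteration 1: step = 0, val = 3
After iteration 2: step = 1, val = 10
After iteration 3: step = 2, val = 5
After iteration 4: step = 3, val = 16
After iteration 5: step = 4, val = 8
Loop ends.

Final answer: 8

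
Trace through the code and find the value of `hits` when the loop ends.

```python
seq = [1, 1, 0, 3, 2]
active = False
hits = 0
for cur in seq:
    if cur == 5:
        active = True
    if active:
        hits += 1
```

Let's trace through this code step by step.

Initialize: seq = [1, 1, 0, 3, 2]
Initialize: active = False
Initialize: hits = 0
Entering loop: for cur in seq:
After iteration 1: cur = 1, hits = 0
After iteration 2: cur = 1, hits = 0
After iteration 3: cur = 0, hits = 0
After iteration 4: cur = 3, hits = 0
After iteration 5: cur = 2, hits = 0
Loop ends.

Final answer: 0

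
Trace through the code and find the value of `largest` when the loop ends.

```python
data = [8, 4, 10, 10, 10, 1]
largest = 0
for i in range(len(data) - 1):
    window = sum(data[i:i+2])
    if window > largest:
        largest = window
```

Let's trace through this code step by step.

Initialize: data = [8, 4, 10, 10, 10, 1]
Initialize: largest = 0
Entering loop: for i in range(len(data) - 1):
After iteration 1: i = 0, largest = 12, window = 12
After iteration 2: i = 1, largest = 14, window = 14
After iteration 3: i = 2, largest = 20, window = 20
After iteration 4: i = 3, largest = 20, window = 20
After iteration 5: i = 4, largest = 20, window = 11
Loop ends.

Final answer: 20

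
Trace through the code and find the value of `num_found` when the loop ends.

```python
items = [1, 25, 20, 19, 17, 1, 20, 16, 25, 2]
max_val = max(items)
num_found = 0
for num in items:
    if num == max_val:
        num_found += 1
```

Let's trace through this code step by step.

Initialize: items = [1, 25, 20, 19, 17, 1, 20, 16, 25, 2]
Initialize: max_val = 25
Initialize: num_found = 0
Entering loop: for num in items:
After iteration 1: num = 1, num_found = 0
After iteration 2: num = 25, num_found = 1
After iteration 3: num = 20, num_found = 1
After iteration 4: num = 19, num_found = 1
After iteration 5: num = 17, num_found = 1
After iteration 6: num = 1, num_found = 1
After iteration 7: num = 20, num_found = 1
After iteration 8: num = 16, num_found = 1
After iteration 9: num = 25, num_found = 2
After iteration 10: num = 2, num_found = 2
Loop ends.

Final answer: 2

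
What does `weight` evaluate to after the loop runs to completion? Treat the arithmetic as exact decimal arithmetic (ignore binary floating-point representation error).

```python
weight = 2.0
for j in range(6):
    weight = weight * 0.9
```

Let's trace through this code step by step.

Initialize: weight = 2.0
Entering loop: for j in range(6):
After iteration 1: j = 0, weight = 1.8
After iteration 2: j = 1, weight = 1.62
After iteration 3: j = 2, weight = 1.458
After iteration 4: j = 3, weight = 1.3122
After iteration 5: j = 4, weight = 1.18098
After iteration 6: j = 5, weight = 1.062882
Loop ends.

Final answer: 1.062882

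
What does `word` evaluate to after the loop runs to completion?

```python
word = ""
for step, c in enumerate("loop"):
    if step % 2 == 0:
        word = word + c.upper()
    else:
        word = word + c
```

Let's trace through this code step by step.

Initialize: word = ''
Entering loop: for step, c in enumerate("loop"):
After iteration 1: step = 0, c = 'l', word = 'L'
After iteration 2: step = 1, c = 'o', word = 'Lo'
After iteration 3: step = 2, c = 'o', word = 'LoO'
After iteration 4: step = 3, c = 'p', word = 'LoOp'
Loop ends.

Final answer: 'LoOp'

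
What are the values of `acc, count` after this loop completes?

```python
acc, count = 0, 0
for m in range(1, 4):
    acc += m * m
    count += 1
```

Let's trace through this code step by step.

Initialize: acc = 0
Initialize: count = 0
Entering loop: for m in range(1, 4):
After iteration 1: m = 1, acc = 1, count = 1
After iteration 2: m = 2, acc = 5, count = 2
After iteration 3: m = 3, acc = 14, count = 3
Loop ends.

Final answer: 14, 3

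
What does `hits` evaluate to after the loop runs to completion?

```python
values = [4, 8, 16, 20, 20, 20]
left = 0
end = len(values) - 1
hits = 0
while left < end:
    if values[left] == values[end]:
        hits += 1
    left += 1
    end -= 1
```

Let's trace through this code step by step.

Initialize: values = [4, 8, 16, 20, 20, 20]
Initialize: left = 0
Initialize: end = 5
Initialize: hits = 0
Entering loop: while left < end:
After iteration 1: left = 1, end = 4, hits = 0
After iteration 2: left = 2, end = 3, hits = 0
After iteration 3: left = 3, end = 2, hits = 0
Loop ends.

Final answer: 0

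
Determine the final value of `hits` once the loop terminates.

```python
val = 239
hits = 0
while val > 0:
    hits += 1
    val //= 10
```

Let's trace through this code step by step.

Initialize: val = 239
Initialize: hits = 0
Entering loop: while val > 0:
After iteration 1: val = 23, hits = 1
After iteration 2: val = 2, hits = 2
After iteration 3: val = 0, hits = 3
Loop ends.

Final answer: 3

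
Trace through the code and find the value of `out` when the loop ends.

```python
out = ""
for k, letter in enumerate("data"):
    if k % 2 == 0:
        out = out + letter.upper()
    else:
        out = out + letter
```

Let's trace through this code step by step.

Initialize: out = ''
Entering loop: for k, letter in enumerate("data"):
After iteration 1: k = 0, letter = 'd', out = 'D'
After iteration 2: k = 1, letter = 'a', out = 'Da'
After iteration 3: k = 2, letter = 't', out = 'DaT'
After iteration 4: k = 3, letter = 'a', out = 'DaTa'
Loop ends.

Final answer: 'DaTa'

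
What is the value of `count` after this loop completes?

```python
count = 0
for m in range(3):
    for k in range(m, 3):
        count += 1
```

Let's trace through this code step by step.

Initialize: count = 0
Entering loop: for m in range(3):
After iteration 1: m = 0, count = 3
After iteration 2: m = 1, count = 5
After iteration 3: m = 2, count = 6
Loop ends.

Final answer: 6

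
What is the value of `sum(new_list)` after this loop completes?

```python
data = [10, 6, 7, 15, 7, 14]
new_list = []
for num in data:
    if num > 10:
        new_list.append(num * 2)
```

Let's trace through this code step by step.

Initialize: data = [10, 6, 7, 15, 7, 14]
Initialize: new_list = []
Entering loop: for num in data:
After iteration 1: num = 10, new_list = []
After iteration 2: num = 6, new_list = []
After iteration 3: num = 7, new_list = []
After iteration 4: num = 15, new_list = [30]
After iteration 5: num = 7, new_list = [30]
After iteration 6: num = 14, new_list = [30, 28]
Loop ends.
sum(new_list) = 58

Final answer: 58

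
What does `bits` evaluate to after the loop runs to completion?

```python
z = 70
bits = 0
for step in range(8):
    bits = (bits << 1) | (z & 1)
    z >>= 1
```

Let's trace through this code step by step.

Initialize: z = 70
Initialize: bits = 0
Entering loop: for step in range(8):
After iteration 1: step = 0, z = 35, bits = 0
After iteration 2: step = 1, z = 17, bits = 1
After iteration 3: step = 2, z = 8, bits = 3
After iteration 4: step = 3, z = 4, bits = 6
After iteration 5: step = 4, z = 2, bits = 12
After iteration 6: step = 5, z = 1, bits = 24
After iteration 7: step = 6, z = 0, bits = 49
After iteration 8: step = 7, z = 0, bits = 98
Loop ends.

Final answer: 98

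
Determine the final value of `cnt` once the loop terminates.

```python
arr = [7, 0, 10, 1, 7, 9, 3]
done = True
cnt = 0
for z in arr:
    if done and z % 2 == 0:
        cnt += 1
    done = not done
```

Let's trace through this code step by step.

Initialize: arr = [7, 0, 10, 1, 7, 9, 3]
Initialize: done = True
Initialize: cnt = 0
Entering loop: for z in arr:
After iteration 1: z = 7, done = False, cnt = 0
After iteration 2: z = 0, done = True, cnt = 0
After iteration 3: z = 10, done = False, cnt = 1
After iteration 4: z = 1, done = True, cnt = 1
After iteration 5: z = 7, done = False, cnt = 1
After iteration 6: z = 9, done = True, cnt = 1
After iteration 7: z = 3, done = False, cnt = 1
Loop ends.

Final answer: 1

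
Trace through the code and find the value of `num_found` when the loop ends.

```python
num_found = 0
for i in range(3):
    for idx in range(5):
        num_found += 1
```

Let's trace through this code step by step.

Initialize: num_found = 0
Entering loop: for i in range(3):
After iteration 1: i = 0, num_found = 5
After iteration 2: i = 1, num_found = 10
After iteration 3: i = 2, num_found = 15
Loop ends.

Final answer: 15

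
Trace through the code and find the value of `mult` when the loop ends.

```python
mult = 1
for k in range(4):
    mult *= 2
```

Let's trace through this code step by step.

Initialize: mult = 1
Entering loop: for k in range(4):
After iteration 1: k = 0, mult = 2
After iteration 2: k = 1, mult = 4
After iteration 3: k = 2, mult = 8
After iteration 4: k = 3, mult = 16
Loop ends.

Final answer: 16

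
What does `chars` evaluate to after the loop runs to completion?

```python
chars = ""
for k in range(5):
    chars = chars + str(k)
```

Let's trace through this code step by step.

Initialize: chars = ''
Entering loop: for k in range(5):
After iteration 1: k = 0, chars = '0'
After iteration 2: k = 1, chars = '01'
After iteration 3: k = 2, chars = '012'
After iteration 4: k = 3, chars = '0123'
After iteration 5: k = 4, chars = '01234'
Loop ends.

Final answer: '01234'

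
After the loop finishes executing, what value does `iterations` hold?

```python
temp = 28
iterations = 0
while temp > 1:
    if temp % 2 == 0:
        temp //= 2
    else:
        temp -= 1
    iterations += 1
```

Let's trace through this code step by step.

Initialize: temp = 28
Initialize: iterations = 0
Entering loop: while temp > 1:
After iteration 1: temp = 14, iterations = 1
After iteration 2: temp = 7, iterations = 2
After iteration 3: temp = 6, iterations = 3
After iteration 4: temp = 3, iterations = 4
After iteration 5: temp = 2, iterations = 5
After iteration 6: temp = 1, iterations = 6
Loop ends.

Final answer: 6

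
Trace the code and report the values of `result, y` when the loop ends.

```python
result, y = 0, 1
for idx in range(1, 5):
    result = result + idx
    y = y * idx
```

Let's trace through this code step by step.

Initialize: result = 0
Initialize: y = 1
Entering loop: for idx in range(1, 5):
After iteration 1: idx = 1, result = 1, y = 1
After iteration 2: idx = 2, result = 3, y = 2
After iteration 3: idx = 3, result = 6, y = 6
After iteration 4: idx = 4, result = 10, y = 24
Loop ends.

Final answer: 10, 24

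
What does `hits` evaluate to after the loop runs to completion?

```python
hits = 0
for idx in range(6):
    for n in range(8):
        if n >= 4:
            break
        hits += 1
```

Let's trace through this code step by step.

Initialize: hits = 0
Entering loop: for idx in range(6):
After iteration 1: idx = 0, hits = 4
After iteration 2: idx = 1, hits = 8
After iteration 3: idx = 2, hits = 12
After iteration 4: idx = 3, hits = 16
After iteration 5: idx = 4, hits = 20
After iteration 6: idx = 5, hits = 24
Loop ends.

Final answer: 24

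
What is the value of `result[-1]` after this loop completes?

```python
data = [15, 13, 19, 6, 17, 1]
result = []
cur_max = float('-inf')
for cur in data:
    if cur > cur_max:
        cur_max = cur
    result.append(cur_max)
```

Let's trace through this code step by step.

Initialize: data = [15, 13, 19, 6, 17, 1]
Initialize: result = []
Initialize: cur_max = -inf
Entering loop: for cur in data:
After iteration 1: cur = 15, result = [15], cur_max = 15
After iteration 2: cur = 13, result = [15, 15], cur_max = 15
After iteration 3: cur = 19, result = [15, 15, 19], cur_max = 19
After iteration 4: cur = 6, result = [15, 15, 19, 19], cur_max = 19
After iteration 5: cur = 17, result = [15, 15, 19, 19, 19], cur_max = 19
After iteration 6: cur = 1, result = [15, 15, 19, 19, 19, 19], cur_max = 19
Loop ends.
result[-1] = 19

Final answer: 19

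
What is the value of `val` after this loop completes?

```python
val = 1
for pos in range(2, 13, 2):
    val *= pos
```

Let's trace through this code step by step.

Initialize: val = 1
Entering loop: for pos in range(2, 13, 2):
After iteration 1: pos = 2, val = 2
After iteration 2: pos = 4, val = 8
After iteration 3: pos = 6, val = 48
After iteration 4: pos = 8, val = 384
After iteration 5: pos = 10, val = 3840
After iteration 6: pos = 12, val = 46080
Loop ends.

Final answer: 46080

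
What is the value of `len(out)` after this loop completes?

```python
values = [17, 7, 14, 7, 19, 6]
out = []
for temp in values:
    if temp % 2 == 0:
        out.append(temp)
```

Let's trace through this code step by step.

Initialize: values = [17, 7, 14, 7, 19, 6]
Initialize: out = []
Entering loop: for temp in values:
After iteration 1: temp = 17, out = []
After iteration 2: temp = 7, out = []
After iteration 3: temp = 14, out = [14]
After iteration 4: temp = 7, out = [14]
After iteration 5: temp = 19, out = [14]
After iteration 6: temp = 6, out = [14, 6]
Loop ends.
len(out) = 2

Final answer: 2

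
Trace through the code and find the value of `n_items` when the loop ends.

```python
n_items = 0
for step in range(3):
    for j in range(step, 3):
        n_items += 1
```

Let's trace through this code step by step.

Initialize: n_items = 0
Entering loop: for step in range(3):
After iteration 1: step = 0, n_items = 3
After iteration 2: step = 1, n_items = 5
After iteration 3: step = 2, n_items = 6
Loop ends.

Final answer: 6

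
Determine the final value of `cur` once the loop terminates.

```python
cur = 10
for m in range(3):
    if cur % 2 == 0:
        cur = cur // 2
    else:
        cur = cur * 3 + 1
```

Let's trace through this code step by step.

Initialize: cur = 10
Entering loop: for m in range(3):
After iteration 1: m = 0, cur = 5
After iteration 2: m = 1, cur = 16
After iteration 3: m = 2, cur = 8
Loop ends.

Final answer: 8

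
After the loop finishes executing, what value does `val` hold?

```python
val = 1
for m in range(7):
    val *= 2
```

Let's trace through this code step by step.

Initialize: val = 1
Entering loop: for m in range(7):
After iteration 1: m = 0, val = 2
After iteration 2: m = 1, val = 4
After iteration 3: m = 2, val = 8
After iteration 4: m = 3, val = 16
After iteration 5: m = 4, val = 32
After iteration 6: m = 5, val = 64
After iteration 7: m = 6, val = 128
Loop ends.

Final answer: 128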